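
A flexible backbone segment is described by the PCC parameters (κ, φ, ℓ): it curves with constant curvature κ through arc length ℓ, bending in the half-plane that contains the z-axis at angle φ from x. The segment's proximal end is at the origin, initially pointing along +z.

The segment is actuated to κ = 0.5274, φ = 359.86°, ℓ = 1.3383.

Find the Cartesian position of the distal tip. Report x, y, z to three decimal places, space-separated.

θ = κ·ℓ = 0.5274 × 1.3383 = 0.70582 rad
ρ = (1 − cos θ)/κ = (1 − 0.76108)/0.5274 = 0.45301
z = sin θ / κ = 0.64866/0.5274 = 1.22992
x = ρ cos φ = 0.45301 × cos(359.86°) = 0.45301
y = ρ sin φ = 0.45301 × sin(359.86°) = -0.00111

0.453 -0.001 1.230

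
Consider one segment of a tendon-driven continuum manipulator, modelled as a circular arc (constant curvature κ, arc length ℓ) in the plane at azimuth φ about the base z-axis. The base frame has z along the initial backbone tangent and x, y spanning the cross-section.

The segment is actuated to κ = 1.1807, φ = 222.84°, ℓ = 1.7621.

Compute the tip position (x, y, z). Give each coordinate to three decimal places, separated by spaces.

-0.924 -0.857 0.739

θ = κ·ℓ = 1.1807 × 1.7621 = 2.08051 rad
ρ = (1 − cos θ)/κ = (1 − -0.48793)/1.1807 = 1.26021
z = sin θ / κ = 0.87288/1.1807 = 0.73929
x = ρ cos φ = 1.26021 × cos(222.84°) = -0.92405
y = ρ sin φ = 1.26021 × sin(222.84°) = -0.85688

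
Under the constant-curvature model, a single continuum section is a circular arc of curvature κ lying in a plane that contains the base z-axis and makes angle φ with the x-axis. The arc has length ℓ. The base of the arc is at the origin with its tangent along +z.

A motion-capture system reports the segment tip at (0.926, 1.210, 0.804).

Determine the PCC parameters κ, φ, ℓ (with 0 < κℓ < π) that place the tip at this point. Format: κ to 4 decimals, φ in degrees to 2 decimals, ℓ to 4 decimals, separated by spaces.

1.0267 52.57 2.1140

ρ = √(x²+y²) = √(0.926² + 1.210²) = 1.52367
φ = atan2(y, x) mod 360° = atan2(1.210, 0.926) = 52.5736°
|p|² = ρ² + z² = 1.52367² + 0.804² = 2.96799
κ = 2ρ / |p|² = 2×1.52367 / 2.96799 = 1.02674
θ = 2·atan2(ρ, z) = 2·atan2(1.52367, 0.804) = 2.17051 rad
ℓ = θ/κ = 2.17051/1.02674 = 2.11399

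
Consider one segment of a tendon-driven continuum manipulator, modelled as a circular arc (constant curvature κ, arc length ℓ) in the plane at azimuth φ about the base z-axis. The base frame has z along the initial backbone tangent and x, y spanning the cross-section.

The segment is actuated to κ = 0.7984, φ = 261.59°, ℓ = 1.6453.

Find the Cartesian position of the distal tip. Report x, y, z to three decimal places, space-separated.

-0.137 -0.924 1.211

θ = κ·ℓ = 0.7984 × 1.6453 = 1.31361 rad
ρ = (1 − cos θ)/κ = (1 − 0.25436)/0.7984 = 0.93391
z = sin θ / κ = 0.96711/0.7984 = 1.21131
x = ρ cos φ = 0.93391 × cos(261.59°) = -0.13659
y = ρ sin φ = 0.93391 × sin(261.59°) = -0.92387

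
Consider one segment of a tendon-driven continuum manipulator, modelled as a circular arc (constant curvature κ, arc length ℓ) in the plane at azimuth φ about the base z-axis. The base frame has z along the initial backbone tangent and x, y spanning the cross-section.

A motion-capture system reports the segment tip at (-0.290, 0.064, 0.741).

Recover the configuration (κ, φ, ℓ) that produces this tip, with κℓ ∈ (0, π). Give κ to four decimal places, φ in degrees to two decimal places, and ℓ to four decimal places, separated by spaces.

ρ = √(x²+y²) = √(-0.290² + 0.064²) = 0.29698
φ = atan2(y, x) mod 360° = atan2(0.064, -0.290) = 167.5549°
|p|² = ρ² + z² = 0.29698² + 0.741² = 0.63728
κ = 2ρ / |p|² = 2×0.29698 / 0.63728 = 0.93202
θ = 2·atan2(ρ, z) = 2·atan2(0.29698, 0.741) = 0.76236 rad
ℓ = θ/κ = 0.76236/0.93202 = 0.81796

0.9320 167.55 0.8180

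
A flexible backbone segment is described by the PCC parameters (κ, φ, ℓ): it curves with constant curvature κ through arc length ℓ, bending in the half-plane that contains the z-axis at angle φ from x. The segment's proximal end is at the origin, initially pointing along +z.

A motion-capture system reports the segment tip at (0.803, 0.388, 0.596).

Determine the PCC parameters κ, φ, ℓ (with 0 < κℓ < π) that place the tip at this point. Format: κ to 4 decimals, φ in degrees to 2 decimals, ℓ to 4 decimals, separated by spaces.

ρ = √(x²+y²) = √(0.803² + 0.388²) = 0.89183
φ = atan2(y, x) mod 360° = atan2(0.388, 0.803) = 25.7893°
|p|² = ρ² + z² = 0.89183² + 0.596² = 1.15057
κ = 2ρ / |p|² = 2×0.89183 / 1.15057 = 1.55023
θ = 2·atan2(ρ, z) = 2·atan2(0.89183, 0.596) = 1.96334 rad
ℓ = θ/κ = 1.96334/1.55023 = 1.26648

1.5502 25.79 1.2665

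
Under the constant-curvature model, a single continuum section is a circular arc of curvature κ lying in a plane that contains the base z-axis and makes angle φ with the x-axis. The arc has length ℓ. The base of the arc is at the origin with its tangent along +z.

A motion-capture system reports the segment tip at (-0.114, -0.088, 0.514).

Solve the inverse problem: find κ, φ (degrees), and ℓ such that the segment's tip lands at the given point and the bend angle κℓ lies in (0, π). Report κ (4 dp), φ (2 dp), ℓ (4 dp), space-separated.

ρ = √(x²+y²) = √(-0.114² + -0.088²) = 0.14401
φ = atan2(y, x) mod 360° = atan2(-0.088, -0.114) = 217.6656°
|p|² = ρ² + z² = 0.14401² + 0.514² = 0.28494
κ = 2ρ / |p|² = 2×0.14401 / 0.28494 = 1.01085
θ = 2·atan2(ρ, z) = 2·atan2(0.14401, 0.514) = 0.54636 rad
ℓ = θ/κ = 0.54636/1.01085 = 0.54049

1.0109 217.67 0.5405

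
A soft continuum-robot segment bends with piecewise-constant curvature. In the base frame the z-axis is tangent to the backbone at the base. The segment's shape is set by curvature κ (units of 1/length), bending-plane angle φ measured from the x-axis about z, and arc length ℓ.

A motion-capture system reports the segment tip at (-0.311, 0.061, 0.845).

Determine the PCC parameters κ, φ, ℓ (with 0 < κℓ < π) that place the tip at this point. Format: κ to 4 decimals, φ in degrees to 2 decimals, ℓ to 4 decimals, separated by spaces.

0.7782 168.90 0.9221

ρ = √(x²+y²) = √(-0.311² + 0.061²) = 0.31693
φ = atan2(y, x) mod 360° = atan2(0.061, -0.311) = 168.9028°
|p|² = ρ² + z² = 0.31693² + 0.845² = 0.81447
κ = 2ρ / |p|² = 2×0.31693 / 0.81447 = 0.77824
θ = 2·atan2(ρ, z) = 2·atan2(0.31693, 0.845) = 0.71765 rad
ℓ = θ/κ = 0.71765/0.77824 = 0.92214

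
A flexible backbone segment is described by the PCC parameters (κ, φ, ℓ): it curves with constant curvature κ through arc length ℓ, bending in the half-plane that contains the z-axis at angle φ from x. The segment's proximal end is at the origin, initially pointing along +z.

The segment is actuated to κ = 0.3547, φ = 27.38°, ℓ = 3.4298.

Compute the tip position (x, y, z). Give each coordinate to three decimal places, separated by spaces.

θ = κ·ℓ = 0.3547 × 3.4298 = 1.21655 rad
ρ = (1 − cos θ)/κ = (1 − 0.34688)/0.3547 = 1.84132
z = sin θ / κ = 0.93791/0.3547 = 2.64423
x = ρ cos φ = 1.84132 × cos(27.38°) = 1.63505
y = ρ sin φ = 1.84132 × sin(27.38°) = 0.84680

1.635 0.847 2.644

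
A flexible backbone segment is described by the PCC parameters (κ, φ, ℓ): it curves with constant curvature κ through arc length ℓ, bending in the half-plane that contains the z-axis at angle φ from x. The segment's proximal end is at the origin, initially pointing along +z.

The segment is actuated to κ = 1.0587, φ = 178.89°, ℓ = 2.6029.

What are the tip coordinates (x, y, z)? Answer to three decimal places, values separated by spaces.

-1.819 0.035 0.356

θ = κ·ℓ = 1.0587 × 2.6029 = 2.75569 rad
ρ = (1 − cos θ)/κ = (1 − -0.92646)/1.0587 = 1.81965
z = sin θ / κ = 0.37640/1.0587 = 0.35553
x = ρ cos φ = 1.81965 × cos(178.89°) = -1.81930
y = ρ sin φ = 1.81965 × sin(178.89°) = 0.03525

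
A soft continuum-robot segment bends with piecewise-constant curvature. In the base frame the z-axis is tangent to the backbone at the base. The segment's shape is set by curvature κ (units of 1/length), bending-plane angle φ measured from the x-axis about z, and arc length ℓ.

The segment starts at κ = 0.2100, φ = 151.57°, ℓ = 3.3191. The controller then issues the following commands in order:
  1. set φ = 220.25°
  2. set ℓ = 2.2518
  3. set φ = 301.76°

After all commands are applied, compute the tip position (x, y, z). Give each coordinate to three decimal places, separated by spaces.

0.275 -0.444 2.169

initial: κ=0.2100, φ=151.57°, ℓ=3.3191
cmd 1: set φ=220.25° → (κ,φ,ℓ)=(0.2100,220.25°,3.3191) → tip=(-0.8477,-0.7176,3.0568)
cmd 2: set ℓ=2.2518 → (κ,φ,ℓ)=(0.2100,220.25°,2.2518) → tip=(-0.3988,-0.3376,2.1688)
cmd 3: set φ=301.76° → (κ,φ,ℓ)=(0.2100,301.76°,2.2518) → tip=(0.2751,-0.4443,2.1688)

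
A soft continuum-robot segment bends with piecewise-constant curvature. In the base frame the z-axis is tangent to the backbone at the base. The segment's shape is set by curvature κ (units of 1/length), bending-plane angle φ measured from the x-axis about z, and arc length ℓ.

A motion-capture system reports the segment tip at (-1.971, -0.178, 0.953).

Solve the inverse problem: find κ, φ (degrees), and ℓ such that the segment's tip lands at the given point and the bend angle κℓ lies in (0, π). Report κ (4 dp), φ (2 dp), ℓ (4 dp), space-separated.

ρ = √(x²+y²) = √(-1.971² + -0.178²) = 1.97902
φ = atan2(y, x) mod 360° = atan2(-0.178, -1.971) = 185.1604°
|p|² = ρ² + z² = 1.97902² + 0.953² = 4.82473
κ = 2ρ / |p|² = 2×1.97902 / 4.82473 = 0.82036
θ = 2·atan2(ρ, z) = 2·atan2(1.97902, 0.953) = 2.24403 rad
ℓ = θ/κ = 2.24403/0.82036 = 2.73541

0.8204 185.16 2.7354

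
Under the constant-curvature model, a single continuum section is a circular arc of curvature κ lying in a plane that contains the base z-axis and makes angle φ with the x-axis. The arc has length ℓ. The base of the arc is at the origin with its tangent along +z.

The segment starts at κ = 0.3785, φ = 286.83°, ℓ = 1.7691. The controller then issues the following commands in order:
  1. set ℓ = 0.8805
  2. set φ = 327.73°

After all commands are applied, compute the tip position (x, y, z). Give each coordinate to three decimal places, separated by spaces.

0.123 -0.078 0.864

initial: κ=0.3785, φ=286.83°, ℓ=1.7691
cmd 1: set ℓ=0.8805 → (κ,φ,ℓ)=(0.3785,286.83°,0.8805) → tip=(0.0421,-0.1391,0.8643)
cmd 2: set φ=327.73° → (κ,φ,ℓ)=(0.3785,327.73°,0.8805) → tip=(0.1229,-0.0776,0.8643)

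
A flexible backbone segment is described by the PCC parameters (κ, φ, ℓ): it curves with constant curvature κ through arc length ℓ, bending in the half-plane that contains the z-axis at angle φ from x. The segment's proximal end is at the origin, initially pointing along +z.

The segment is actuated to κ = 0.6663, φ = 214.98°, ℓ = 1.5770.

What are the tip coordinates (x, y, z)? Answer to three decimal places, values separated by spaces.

θ = κ·ℓ = 0.6663 × 1.5770 = 1.05076 rad
ρ = (1 − cos θ)/κ = (1 − 0.49692)/0.6663 = 0.75504
z = sin θ / κ = 0.86780/0.6663 = 1.30241
x = ρ cos φ = 0.75504 × cos(214.98°) = -0.61864
y = ρ sin φ = 0.75504 × sin(214.98°) = -0.43286

-0.619 -0.433 1.302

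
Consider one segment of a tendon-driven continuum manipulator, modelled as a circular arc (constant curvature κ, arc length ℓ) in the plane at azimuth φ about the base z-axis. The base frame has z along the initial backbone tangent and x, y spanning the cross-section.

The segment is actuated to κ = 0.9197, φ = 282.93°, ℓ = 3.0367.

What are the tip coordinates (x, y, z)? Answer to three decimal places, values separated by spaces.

θ = κ·ℓ = 0.9197 × 3.0367 = 2.79285 rad
ρ = (1 − cos θ)/κ = (1 − -0.93980)/0.9197 = 2.10917
z = sin θ / κ = 0.34171/0.9197 = 0.37155
x = ρ cos φ = 2.10917 × cos(282.93°) = 0.47195
y = ρ sin φ = 2.10917 × sin(282.93°) = -2.05569

0.472 -2.056 0.372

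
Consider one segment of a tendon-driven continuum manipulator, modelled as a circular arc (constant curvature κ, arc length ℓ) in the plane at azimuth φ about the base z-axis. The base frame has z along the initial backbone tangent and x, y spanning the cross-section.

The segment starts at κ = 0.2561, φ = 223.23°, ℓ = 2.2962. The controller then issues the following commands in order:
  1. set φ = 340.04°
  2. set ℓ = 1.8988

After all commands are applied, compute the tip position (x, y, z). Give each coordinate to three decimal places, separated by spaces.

0.425 -0.155 1.825

initial: κ=0.2561, φ=223.23°, ℓ=2.2962
cmd 1: set φ=340.04° → (κ,φ,ℓ)=(0.2561,340.04°,2.2962) → tip=(0.6165,-0.2239,2.1661)
cmd 2: set ℓ=1.8988 → (κ,φ,ℓ)=(0.2561,340.04°,1.8988) → tip=(0.4255,-0.1545,1.8248)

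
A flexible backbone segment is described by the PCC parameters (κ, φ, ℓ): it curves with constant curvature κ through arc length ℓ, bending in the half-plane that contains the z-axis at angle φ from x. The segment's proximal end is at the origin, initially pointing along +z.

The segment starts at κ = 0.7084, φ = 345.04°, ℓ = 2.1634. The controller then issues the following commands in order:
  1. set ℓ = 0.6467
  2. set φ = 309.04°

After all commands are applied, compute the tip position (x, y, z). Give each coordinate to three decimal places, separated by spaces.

0.092 -0.113 0.624

initial: κ=0.7084, φ=345.04°, ℓ=2.1634
cmd 1: set ℓ=0.6467 → (κ,φ,ℓ)=(0.7084,345.04°,0.6467) → tip=(0.1406,-0.0376,0.6243)
cmd 2: set φ=309.04° → (κ,φ,ℓ)=(0.7084,309.04°,0.6467) → tip=(0.0917,-0.1131,0.6243)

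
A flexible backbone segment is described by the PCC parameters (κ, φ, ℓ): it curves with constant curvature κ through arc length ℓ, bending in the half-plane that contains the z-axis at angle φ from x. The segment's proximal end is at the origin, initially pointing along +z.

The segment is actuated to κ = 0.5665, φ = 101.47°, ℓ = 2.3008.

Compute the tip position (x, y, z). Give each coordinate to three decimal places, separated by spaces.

-0.258 1.273 1.702

θ = κ·ℓ = 0.5665 × 2.3008 = 1.30340 rad
ρ = (1 − cos θ)/κ = (1 − 0.26422)/0.5665 = 1.29882
z = sin θ / κ = 0.96446/0.5665 = 1.70249
x = ρ cos φ = 1.29882 × cos(101.47°) = -0.25828
y = ρ sin φ = 1.29882 × sin(101.47°) = 1.27288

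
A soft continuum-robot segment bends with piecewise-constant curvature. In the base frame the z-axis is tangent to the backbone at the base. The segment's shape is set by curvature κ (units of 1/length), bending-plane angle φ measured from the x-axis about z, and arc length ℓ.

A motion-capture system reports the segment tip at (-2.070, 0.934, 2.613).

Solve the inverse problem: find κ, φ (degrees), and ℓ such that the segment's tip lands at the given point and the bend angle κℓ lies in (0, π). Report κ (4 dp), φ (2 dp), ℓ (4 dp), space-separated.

0.3790 155.71 3.7760

ρ = √(x²+y²) = √(-2.070² + 0.934²) = 2.27096
φ = atan2(y, x) mod 360° = atan2(0.934, -2.070) = 155.7147°
|p|² = ρ² + z² = 2.27096² + 2.613² = 11.98503
κ = 2ρ / |p|² = 2×2.27096 / 11.98503 = 0.37897
θ = 2·atan2(ρ, z) = 2·atan2(2.27096, 2.613) = 1.43096 rad
ℓ = θ/κ = 1.43096/0.37897 = 3.77595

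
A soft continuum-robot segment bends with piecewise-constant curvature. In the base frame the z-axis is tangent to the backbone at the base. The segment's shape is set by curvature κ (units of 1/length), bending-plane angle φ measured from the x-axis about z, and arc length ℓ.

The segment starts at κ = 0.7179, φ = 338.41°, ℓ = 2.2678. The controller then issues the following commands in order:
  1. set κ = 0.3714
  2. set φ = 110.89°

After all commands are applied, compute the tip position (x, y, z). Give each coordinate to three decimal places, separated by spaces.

initial: κ=0.7179, φ=338.41°, ℓ=2.2678
cmd 1: set κ=0.3714 → (κ,φ,ℓ)=(0.3714,338.41°,2.2678) → tip=(0.8368,-0.3311,2.0090)
cmd 2: set φ=110.89° → (κ,φ,ℓ)=(0.3714,110.89°,2.2678) → tip=(-0.3209,0.8407,2.0090)

-0.321 0.841 2.009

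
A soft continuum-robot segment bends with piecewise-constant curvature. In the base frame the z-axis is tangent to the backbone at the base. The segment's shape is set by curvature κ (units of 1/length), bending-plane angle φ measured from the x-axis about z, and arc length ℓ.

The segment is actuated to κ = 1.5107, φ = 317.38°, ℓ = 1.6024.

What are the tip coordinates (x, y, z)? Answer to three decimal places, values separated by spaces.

0.853 -0.785 0.437

θ = κ·ℓ = 1.5107 × 1.6024 = 2.42075 rad
ρ = (1 − cos θ)/κ = (1 − -0.75125)/1.5107 = 1.15923
z = sin θ / κ = 0.66002/1.5107 = 0.43690
x = ρ cos φ = 1.15923 × cos(317.38°) = 0.85303
y = ρ sin φ = 1.15923 × sin(317.38°) = -0.78495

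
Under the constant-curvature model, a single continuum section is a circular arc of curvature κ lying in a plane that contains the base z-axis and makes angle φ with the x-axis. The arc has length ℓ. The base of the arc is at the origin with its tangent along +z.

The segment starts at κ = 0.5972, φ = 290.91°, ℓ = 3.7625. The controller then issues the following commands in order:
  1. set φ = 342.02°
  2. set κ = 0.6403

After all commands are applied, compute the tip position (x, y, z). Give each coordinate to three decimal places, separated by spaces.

initial: κ=0.5972, φ=290.91°, ℓ=3.7625
cmd 1: set φ=342.02° → (κ,φ,ℓ)=(0.5972,342.02°,3.7625) → tip=(2.5894,-0.8404,1.3061)
cmd 2: set κ=0.6403 → (κ,φ,ℓ)=(0.6403,342.02°,3.7625) → tip=(2.5900,-0.8405,1.0444)

2.590 -0.841 1.044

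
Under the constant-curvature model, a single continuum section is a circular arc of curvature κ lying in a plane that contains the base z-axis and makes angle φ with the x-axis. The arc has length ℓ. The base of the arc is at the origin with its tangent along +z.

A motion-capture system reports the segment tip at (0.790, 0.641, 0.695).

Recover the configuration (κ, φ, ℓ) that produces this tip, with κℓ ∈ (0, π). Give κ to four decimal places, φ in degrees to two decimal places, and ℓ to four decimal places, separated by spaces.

ρ = √(x²+y²) = √(0.790² + 0.641²) = 1.01734
φ = atan2(y, x) mod 360° = atan2(0.641, 0.790) = 39.0556°
|p|² = ρ² + z² = 1.01734² + 0.695² = 1.51801
κ = 2ρ / |p|² = 2×1.01734 / 1.51801 = 1.34036
θ = 2·atan2(ρ, z) = 2·atan2(1.01734, 0.695) = 1.94293 rad
ℓ = θ/κ = 1.94293/1.34036 = 1.44956

1.3404 39.06 1.4496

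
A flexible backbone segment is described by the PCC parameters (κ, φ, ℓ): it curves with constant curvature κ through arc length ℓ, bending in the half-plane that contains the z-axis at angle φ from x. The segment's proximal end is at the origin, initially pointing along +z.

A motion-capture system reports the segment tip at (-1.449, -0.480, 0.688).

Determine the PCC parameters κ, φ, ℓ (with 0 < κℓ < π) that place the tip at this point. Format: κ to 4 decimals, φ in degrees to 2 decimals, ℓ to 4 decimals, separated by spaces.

ρ = √(x²+y²) = √(-1.449² + -0.480²) = 1.52643
φ = atan2(y, x) mod 360° = atan2(-0.480, -1.449) = 198.3281°
|p|² = ρ² + z² = 1.52643² + 0.688² = 2.80335
κ = 2ρ / |p|² = 2×1.52643 / 2.80335 = 1.08901
θ = 2·atan2(ρ, z) = 2·atan2(1.52643, 0.688) = 2.29468 rad
ℓ = θ/κ = 2.29468/1.08901 = 2.10713

1.0890 198.33 2.1071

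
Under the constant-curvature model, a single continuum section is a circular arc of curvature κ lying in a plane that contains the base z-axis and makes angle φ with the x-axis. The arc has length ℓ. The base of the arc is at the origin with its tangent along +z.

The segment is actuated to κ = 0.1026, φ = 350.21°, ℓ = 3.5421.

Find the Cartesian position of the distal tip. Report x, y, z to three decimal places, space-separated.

0.627 -0.108 3.465

θ = κ·ℓ = 0.1026 × 3.5421 = 0.36342 rad
ρ = (1 − cos θ)/κ = (1 − 0.93469)/0.1026 = 0.63658
z = sin θ / κ = 0.35547/0.1026 = 3.46464
x = ρ cos φ = 0.63658 × cos(350.21°) = 0.62731
y = ρ sin φ = 0.63658 × sin(350.21°) = -0.10824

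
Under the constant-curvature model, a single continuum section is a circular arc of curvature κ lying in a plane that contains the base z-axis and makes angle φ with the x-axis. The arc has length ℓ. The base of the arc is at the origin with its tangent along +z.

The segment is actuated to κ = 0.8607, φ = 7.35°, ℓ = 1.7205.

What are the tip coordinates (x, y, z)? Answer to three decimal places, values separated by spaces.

1.049 0.135 1.157

θ = κ·ℓ = 0.8607 × 1.7205 = 1.48083 rad
ρ = (1 − cos θ)/κ = (1 − 0.08984)/0.8607 = 1.05746
z = sin θ / κ = 0.99596/0.8607 = 1.15715
x = ρ cos φ = 1.05746 × cos(7.35°) = 1.04878
y = ρ sin φ = 1.05746 × sin(7.35°) = 0.13528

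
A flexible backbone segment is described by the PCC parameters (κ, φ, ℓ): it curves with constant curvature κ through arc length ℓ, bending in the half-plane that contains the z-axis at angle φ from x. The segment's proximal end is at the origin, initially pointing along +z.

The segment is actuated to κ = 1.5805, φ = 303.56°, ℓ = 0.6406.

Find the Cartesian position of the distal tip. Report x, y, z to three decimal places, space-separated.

0.164 -0.248 0.537

θ = κ·ℓ = 1.5805 × 0.6406 = 1.01247 rad
ρ = (1 − cos θ)/κ = (1 − 0.52977)/1.5805 = 0.29752
z = sin θ / κ = 0.84814/1.5805 = 0.53663
x = ρ cos φ = 0.29752 × cos(303.56°) = 0.16447
y = ρ sin φ = 0.29752 × sin(303.56°) = -0.24793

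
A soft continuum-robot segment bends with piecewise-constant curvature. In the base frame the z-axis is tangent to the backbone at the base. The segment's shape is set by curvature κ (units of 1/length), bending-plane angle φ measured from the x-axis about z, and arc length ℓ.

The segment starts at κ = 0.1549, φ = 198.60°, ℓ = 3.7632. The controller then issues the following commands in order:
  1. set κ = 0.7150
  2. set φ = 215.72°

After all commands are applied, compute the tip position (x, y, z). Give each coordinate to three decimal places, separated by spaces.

-2.158 -1.551 0.609

initial: κ=0.1549, φ=198.60°, ℓ=3.7632
cmd 1: set κ=0.7150 → (κ,φ,ℓ)=(0.7150,198.60°,3.7632) → tip=(-2.5186,-0.8476,0.6095)
cmd 2: set φ=215.72° → (κ,φ,ℓ)=(0.7150,215.72°,3.7632) → tip=(-2.1575,-1.5515,0.6095)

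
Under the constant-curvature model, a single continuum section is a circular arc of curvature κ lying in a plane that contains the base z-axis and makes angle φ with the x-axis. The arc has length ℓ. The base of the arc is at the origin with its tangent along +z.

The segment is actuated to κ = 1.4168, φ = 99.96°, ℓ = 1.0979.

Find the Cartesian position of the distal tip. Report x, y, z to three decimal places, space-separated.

θ = κ·ℓ = 1.4168 × 1.0979 = 1.55550 rad
ρ = (1 − cos θ)/κ = (1 − 0.01529)/1.4168 = 0.69502
z = sin θ / κ = 0.99988/1.4168 = 0.70573
x = ρ cos φ = 0.69502 × cos(99.96°) = -0.12021
y = ρ sin φ = 0.69502 × sin(99.96°) = 0.68455

-0.120 0.685 0.706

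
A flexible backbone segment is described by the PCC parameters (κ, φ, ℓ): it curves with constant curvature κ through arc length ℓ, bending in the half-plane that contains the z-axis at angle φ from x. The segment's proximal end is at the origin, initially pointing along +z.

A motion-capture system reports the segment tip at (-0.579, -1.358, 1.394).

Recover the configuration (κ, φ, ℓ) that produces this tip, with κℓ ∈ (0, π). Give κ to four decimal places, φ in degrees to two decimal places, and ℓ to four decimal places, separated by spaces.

ρ = √(x²+y²) = √(-0.579² + -1.358²) = 1.47628
φ = atan2(y, x) mod 360° = atan2(-1.358, -0.579) = 246.9084°
|p|² = ρ² + z² = 1.47628² + 1.394² = 4.12264
κ = 2ρ / |p|² = 2×1.47628 / 4.12264 = 0.71618
θ = 2·atan2(ρ, z) = 2·atan2(1.47628, 1.394) = 1.62811 rad
ℓ = θ/κ = 1.62811/0.71618 = 2.27332

0.7162 246.91 2.2733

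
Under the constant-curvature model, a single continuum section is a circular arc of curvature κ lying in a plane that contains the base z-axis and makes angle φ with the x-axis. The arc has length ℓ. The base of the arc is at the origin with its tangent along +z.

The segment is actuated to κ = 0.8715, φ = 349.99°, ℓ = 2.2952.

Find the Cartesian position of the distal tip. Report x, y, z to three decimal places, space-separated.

1.600 -0.282 1.043

θ = κ·ℓ = 0.8715 × 2.2952 = 2.00027 rad
ρ = (1 − cos θ)/κ = (1 − -0.41639)/0.8715 = 1.62523
z = sin θ / κ = 0.90919/0.8715 = 1.04324
x = ρ cos φ = 1.62523 × cos(349.99°) = 1.60049
y = ρ sin φ = 1.62523 × sin(349.99°) = -0.28250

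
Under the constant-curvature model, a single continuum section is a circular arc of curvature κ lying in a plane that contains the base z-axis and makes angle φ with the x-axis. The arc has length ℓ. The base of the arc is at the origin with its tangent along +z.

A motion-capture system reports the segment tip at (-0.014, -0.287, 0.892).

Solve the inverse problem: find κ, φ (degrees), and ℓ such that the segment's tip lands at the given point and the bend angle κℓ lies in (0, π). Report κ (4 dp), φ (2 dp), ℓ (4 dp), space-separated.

ρ = √(x²+y²) = √(-0.014² + -0.287²) = 0.28734
φ = atan2(y, x) mod 360° = atan2(-0.287, -0.014) = 267.2073°
|p|² = ρ² + z² = 0.28734² + 0.892² = 0.87823
κ = 2ρ / |p|² = 2×0.28734 / 0.87823 = 0.65437
θ = 2·atan2(ρ, z) = 2·atan2(0.28734, 0.892) = 0.62327 rad
ℓ = θ/κ = 0.62327/0.65437 = 0.95248

0.6544 267.21 0.9525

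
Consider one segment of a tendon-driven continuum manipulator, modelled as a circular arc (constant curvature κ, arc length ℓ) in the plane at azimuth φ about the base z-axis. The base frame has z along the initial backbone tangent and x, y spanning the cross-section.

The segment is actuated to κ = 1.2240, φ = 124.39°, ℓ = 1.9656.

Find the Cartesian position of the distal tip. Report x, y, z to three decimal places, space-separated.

-0.804 1.174 0.548

θ = κ·ℓ = 1.2240 × 1.9656 = 2.40589 rad
ρ = (1 − cos θ)/κ = (1 − -0.74136)/1.2240 = 1.42268
z = sin θ / κ = 0.67110/1.2240 = 0.54829
x = ρ cos φ = 1.42268 × cos(124.39°) = -0.80356
y = ρ sin φ = 1.42268 × sin(124.39°) = 1.17401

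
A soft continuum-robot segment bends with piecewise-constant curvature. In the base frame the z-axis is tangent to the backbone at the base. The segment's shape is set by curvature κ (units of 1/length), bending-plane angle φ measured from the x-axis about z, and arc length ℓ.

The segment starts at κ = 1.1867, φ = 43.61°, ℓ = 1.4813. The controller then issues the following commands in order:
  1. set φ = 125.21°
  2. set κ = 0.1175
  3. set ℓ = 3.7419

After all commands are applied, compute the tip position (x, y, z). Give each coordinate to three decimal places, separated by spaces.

-0.467 0.661 3.623

initial: κ=1.1867, φ=43.61°, ℓ=1.4813
cmd 1: set φ=125.21° → (κ,φ,ℓ)=(1.1867,125.21°,1.4813) → tip=(-0.5762,0.8165,0.8280)
cmd 2: set κ=0.1175 → (κ,φ,ℓ)=(0.1175,125.21°,1.4813) → tip=(-0.0741,0.1051,1.4738)
cmd 3: set ℓ=3.7419 → (κ,φ,ℓ)=(0.1175,125.21°,3.7419) → tip=(-0.4667,0.6613,3.6225)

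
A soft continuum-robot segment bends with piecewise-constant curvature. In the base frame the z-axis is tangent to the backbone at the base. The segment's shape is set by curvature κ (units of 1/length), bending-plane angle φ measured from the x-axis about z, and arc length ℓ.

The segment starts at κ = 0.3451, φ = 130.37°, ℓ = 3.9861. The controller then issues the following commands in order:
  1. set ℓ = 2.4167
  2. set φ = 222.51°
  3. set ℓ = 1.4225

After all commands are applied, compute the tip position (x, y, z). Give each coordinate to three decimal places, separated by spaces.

initial: κ=0.3451, φ=130.37°, ℓ=3.9861
cmd 1: set ℓ=2.4167 → (κ,φ,ℓ)=(0.3451,130.37°,2.4167) → tip=(-0.6158,0.7243,2.1461)
cmd 2: set φ=222.51° → (κ,φ,ℓ)=(0.3451,222.51°,2.4167) → tip=(-0.7008,-0.6424,2.1461)
cmd 3: set ℓ=1.4225 → (κ,φ,ℓ)=(0.3451,222.51°,1.4225) → tip=(-0.2523,-0.2312,1.3661)

-0.252 -0.231 1.366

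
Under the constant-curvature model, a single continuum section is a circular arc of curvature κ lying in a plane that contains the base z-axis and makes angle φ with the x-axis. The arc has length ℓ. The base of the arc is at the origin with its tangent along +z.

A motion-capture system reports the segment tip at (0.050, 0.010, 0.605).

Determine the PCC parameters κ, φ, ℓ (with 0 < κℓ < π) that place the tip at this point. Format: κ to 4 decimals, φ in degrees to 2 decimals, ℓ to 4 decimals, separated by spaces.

ρ = √(x²+y²) = √(0.050² + 0.010²) = 0.05099
φ = atan2(y, x) mod 360° = atan2(0.010, 0.050) = 11.3099°
|p|² = ρ² + z² = 0.05099² + 0.605² = 0.36862
κ = 2ρ / |p|² = 2×0.05099 / 0.36862 = 0.27665
θ = 2·atan2(ρ, z) = 2·atan2(0.05099, 0.605) = 0.16817 rad
ℓ = θ/κ = 0.16817/0.27665 = 0.60786

0.2767 11.31 0.6079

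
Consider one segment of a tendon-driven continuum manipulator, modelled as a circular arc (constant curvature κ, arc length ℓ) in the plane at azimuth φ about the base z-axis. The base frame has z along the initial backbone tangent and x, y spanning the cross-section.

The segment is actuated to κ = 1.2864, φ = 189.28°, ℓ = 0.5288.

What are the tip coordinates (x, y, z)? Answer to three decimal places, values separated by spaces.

θ = κ·ℓ = 1.2864 × 0.5288 = 0.68025 rad
ρ = (1 − cos θ)/κ = (1 − 0.77742)/1.2864 = 0.17303
z = sin θ / κ = 0.62899/1.2864 = 0.48895
x = ρ cos φ = 0.17303 × cos(189.28°) = -0.17076
y = ρ sin φ = 0.17303 × sin(189.28°) = -0.02790

-0.171 -0.028 0.489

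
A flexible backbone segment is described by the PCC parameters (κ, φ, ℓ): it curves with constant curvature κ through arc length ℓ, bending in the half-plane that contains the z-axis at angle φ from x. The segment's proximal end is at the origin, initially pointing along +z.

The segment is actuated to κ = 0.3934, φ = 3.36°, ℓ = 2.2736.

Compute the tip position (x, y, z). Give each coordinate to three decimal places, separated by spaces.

θ = κ·ℓ = 0.3934 × 2.2736 = 0.89443 rad
ρ = (1 − cos θ)/κ = (1 − 0.62596)/0.3934 = 0.95079
z = sin θ / κ = 0.77986/0.3934 = 1.98235
x = ρ cos φ = 0.95079 × cos(3.36°) = 0.94915
y = ρ sin φ = 0.95079 × sin(3.36°) = 0.05573

0.949 0.056 1.982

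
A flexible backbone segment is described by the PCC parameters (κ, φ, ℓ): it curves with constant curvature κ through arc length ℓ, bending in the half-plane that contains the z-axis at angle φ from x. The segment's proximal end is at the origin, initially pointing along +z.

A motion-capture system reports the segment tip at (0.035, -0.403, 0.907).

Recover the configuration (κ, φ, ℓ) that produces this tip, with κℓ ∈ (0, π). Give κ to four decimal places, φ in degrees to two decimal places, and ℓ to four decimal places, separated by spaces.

0.8203 274.96 1.0229

ρ = √(x²+y²) = √(0.035² + -0.403²) = 0.40452
φ = atan2(y, x) mod 360° = atan2(-0.403, 0.035) = 274.9636°
|p|² = ρ² + z² = 0.40452² + 0.907² = 0.98628
κ = 2ρ / |p|² = 2×0.40452 / 0.98628 = 0.82029
θ = 2·atan2(ρ, z) = 2·atan2(0.40452, 0.907) = 0.83904 rad
ℓ = θ/κ = 0.83904/0.82029 = 1.02286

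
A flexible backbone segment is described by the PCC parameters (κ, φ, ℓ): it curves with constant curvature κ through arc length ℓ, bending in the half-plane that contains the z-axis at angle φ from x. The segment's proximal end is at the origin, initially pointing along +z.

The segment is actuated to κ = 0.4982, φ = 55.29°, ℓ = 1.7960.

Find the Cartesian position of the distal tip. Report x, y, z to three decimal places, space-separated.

θ = κ·ℓ = 0.4982 × 1.7960 = 0.89477 rad
ρ = (1 − cos θ)/κ = (1 − 0.62570)/0.4982 = 0.75130
z = sin θ / κ = 0.78006/0.4982 = 1.56576
x = ρ cos φ = 0.75130 × cos(55.29°) = 0.42781
y = ρ sin φ = 0.75130 × sin(55.29°) = 0.61761

0.428 0.618 1.566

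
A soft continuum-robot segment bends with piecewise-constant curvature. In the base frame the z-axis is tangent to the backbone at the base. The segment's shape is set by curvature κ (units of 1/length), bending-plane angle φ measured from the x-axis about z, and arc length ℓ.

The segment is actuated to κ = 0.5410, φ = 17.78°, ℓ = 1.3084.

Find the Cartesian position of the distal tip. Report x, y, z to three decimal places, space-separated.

0.423 0.136 1.202

θ = κ·ℓ = 0.5410 × 1.3084 = 0.70784 rad
ρ = (1 − cos θ)/κ = (1 − 0.75977)/0.5410 = 0.44406
z = sin θ / κ = 0.65020/0.5410 = 1.20184
x = ρ cos φ = 0.44406 × cos(17.78°) = 0.42285
y = ρ sin φ = 0.44406 × sin(17.78°) = 0.13560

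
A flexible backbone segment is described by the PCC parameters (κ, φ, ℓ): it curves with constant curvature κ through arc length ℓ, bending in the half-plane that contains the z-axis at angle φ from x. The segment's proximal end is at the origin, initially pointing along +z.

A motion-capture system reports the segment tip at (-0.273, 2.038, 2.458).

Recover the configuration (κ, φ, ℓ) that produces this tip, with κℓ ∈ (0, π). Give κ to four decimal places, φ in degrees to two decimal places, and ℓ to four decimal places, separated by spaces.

0.4004 97.63 3.4793

ρ = √(x²+y²) = √(-0.273² + 2.038²) = 2.05620
φ = atan2(y, x) mod 360° = atan2(2.038, -0.273) = 97.6296°
|p|² = ρ² + z² = 2.05620² + 2.458² = 10.26974
κ = 2ρ / |p|² = 2×2.05620 / 10.26974 = 0.40044
θ = 2·atan2(ρ, z) = 2·atan2(2.05620, 2.458) = 1.39325 rad
ℓ = θ/κ = 1.39325/0.40044 = 3.47930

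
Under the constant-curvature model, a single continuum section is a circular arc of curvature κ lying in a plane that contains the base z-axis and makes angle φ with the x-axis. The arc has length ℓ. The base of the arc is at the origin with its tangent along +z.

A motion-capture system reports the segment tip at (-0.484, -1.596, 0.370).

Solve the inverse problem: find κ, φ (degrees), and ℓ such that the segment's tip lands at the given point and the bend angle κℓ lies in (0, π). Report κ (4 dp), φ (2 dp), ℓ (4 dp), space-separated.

ρ = √(x²+y²) = √(-0.484² + -1.596²) = 1.66777
φ = atan2(y, x) mod 360° = atan2(-1.596, -0.484) = 253.1296°
|p|² = ρ² + z² = 1.66777² + 0.370² = 2.91837
κ = 2ρ / |p|² = 2×1.66777 / 2.91837 = 1.14295
θ = 2·atan2(ρ, z) = 2·atan2(1.66777, 0.370) = 2.70496 rad
ℓ = θ/κ = 2.70496/1.14295 = 2.36665

1.1429 253.13 2.3667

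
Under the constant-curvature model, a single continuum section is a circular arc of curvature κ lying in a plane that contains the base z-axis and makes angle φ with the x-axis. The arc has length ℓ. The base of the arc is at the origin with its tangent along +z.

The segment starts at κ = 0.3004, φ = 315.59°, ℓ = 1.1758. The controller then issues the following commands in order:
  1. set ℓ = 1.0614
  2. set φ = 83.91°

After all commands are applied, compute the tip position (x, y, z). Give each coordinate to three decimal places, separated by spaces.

initial: κ=0.3004, φ=315.59°, ℓ=1.1758
cmd 1: set ℓ=1.0614 → (κ,φ,ℓ)=(0.3004,315.59°,1.0614) → tip=(0.1199,-0.1174,1.0435)
cmd 2: set φ=83.91° → (κ,φ,ℓ)=(0.3004,83.91°,1.0614) → tip=(0.0178,0.1668,1.0435)

0.018 0.167 1.044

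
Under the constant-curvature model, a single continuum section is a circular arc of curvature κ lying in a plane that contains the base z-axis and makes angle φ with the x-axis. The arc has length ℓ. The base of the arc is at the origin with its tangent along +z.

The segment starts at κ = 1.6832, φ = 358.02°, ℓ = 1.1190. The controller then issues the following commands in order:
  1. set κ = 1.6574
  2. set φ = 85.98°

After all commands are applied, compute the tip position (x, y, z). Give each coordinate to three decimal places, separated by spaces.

0.054 0.770 0.579

initial: κ=1.6832, φ=358.02°, ℓ=1.1190
cmd 1: set κ=1.6574 → (κ,φ,ℓ)=(1.6574,358.02°,1.1190) → tip=(0.7719,-0.0267,0.5792)
cmd 2: set φ=85.98° → (κ,φ,ℓ)=(1.6574,85.98°,1.1190) → tip=(0.0541,0.7704,0.5792)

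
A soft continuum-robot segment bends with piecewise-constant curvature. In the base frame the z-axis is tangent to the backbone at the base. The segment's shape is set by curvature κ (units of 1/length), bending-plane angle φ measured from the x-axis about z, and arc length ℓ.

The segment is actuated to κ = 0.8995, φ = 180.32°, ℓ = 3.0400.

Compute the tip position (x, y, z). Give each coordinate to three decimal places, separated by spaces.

-2.133 -0.012 0.440

θ = κ·ℓ = 0.8995 × 3.0400 = 2.73448 rad
ρ = (1 − cos θ)/κ = (1 − -0.91827)/0.8995 = 2.13259
z = sin θ / κ = 0.39596/0.8995 = 0.44020
x = ρ cos φ = 2.13259 × cos(180.32°) = -2.13256
y = ρ sin φ = 2.13259 × sin(180.32°) = -0.01191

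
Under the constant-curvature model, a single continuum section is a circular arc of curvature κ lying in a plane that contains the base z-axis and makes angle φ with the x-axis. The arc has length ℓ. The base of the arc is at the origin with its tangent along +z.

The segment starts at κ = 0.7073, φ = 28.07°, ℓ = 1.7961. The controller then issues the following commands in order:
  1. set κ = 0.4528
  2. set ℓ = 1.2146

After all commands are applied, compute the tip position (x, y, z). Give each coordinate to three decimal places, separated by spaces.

initial: κ=0.7073, φ=28.07°, ℓ=1.7961
cmd 1: set κ=0.4528 → (κ,φ,ℓ)=(0.4528,28.07°,1.7961) → tip=(0.6097,0.3251,1.6046)
cmd 2: set ℓ=1.2146 → (κ,φ,ℓ)=(0.4528,28.07°,1.2146) → tip=(0.2874,0.1532,1.1543)

0.287 0.153 1.154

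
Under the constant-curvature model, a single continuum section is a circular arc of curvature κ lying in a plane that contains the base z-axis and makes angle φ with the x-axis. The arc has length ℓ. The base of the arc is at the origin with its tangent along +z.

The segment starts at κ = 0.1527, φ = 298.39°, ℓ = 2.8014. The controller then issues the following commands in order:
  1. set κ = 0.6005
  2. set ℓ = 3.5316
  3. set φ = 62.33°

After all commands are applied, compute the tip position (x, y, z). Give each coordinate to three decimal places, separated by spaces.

1.177 2.246 1.420

initial: κ=0.1527, φ=298.39°, ℓ=2.8014
cmd 1: set κ=0.6005 → (κ,φ,ℓ)=(0.6005,298.39°,2.8014) → tip=(0.8798,-1.6279,1.6549)
cmd 2: set ℓ=3.5316 → (κ,φ,ℓ)=(0.6005,298.39°,3.5316) → tip=(1.2056,-2.2306,1.4198)
cmd 3: set φ=62.33° → (κ,φ,ℓ)=(0.6005,62.33°,3.5316) → tip=(1.1775,2.2456,1.4198)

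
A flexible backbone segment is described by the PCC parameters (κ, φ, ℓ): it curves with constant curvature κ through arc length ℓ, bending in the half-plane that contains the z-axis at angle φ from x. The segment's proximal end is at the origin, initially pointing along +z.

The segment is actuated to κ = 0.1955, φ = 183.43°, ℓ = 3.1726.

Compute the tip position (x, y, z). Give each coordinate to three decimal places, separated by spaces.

θ = κ·ℓ = 0.1955 × 3.1726 = 0.62024 rad
ρ = (1 − cos θ)/κ = (1 − 0.81374)/0.1955 = 0.95275
z = sin θ / κ = 0.58123/0.1955 = 2.97306
x = ρ cos φ = 0.95275 × cos(183.43°) = -0.95104
y = ρ sin φ = 0.95275 × sin(183.43°) = -0.05700

-0.951 -0.057 2.973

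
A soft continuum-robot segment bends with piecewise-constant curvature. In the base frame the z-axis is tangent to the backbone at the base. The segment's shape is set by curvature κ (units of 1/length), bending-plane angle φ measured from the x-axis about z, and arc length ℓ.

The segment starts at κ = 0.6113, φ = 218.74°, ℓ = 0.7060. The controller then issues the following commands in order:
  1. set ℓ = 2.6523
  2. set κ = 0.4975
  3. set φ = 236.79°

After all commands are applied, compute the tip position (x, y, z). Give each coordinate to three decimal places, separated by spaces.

initial: κ=0.6113, φ=218.74°, ℓ=0.7060
cmd 1: set ℓ=2.6523 → (κ,φ,ℓ)=(0.6113,218.74°,2.6523) → tip=(-1.3404,-1.0754,1.6338)
cmd 2: set κ=0.4975 → (κ,φ,ℓ)=(0.4975,218.74°,2.6523) → tip=(-1.1780,-0.9451,1.9469)
cmd 3: set φ=236.79° → (κ,φ,ℓ)=(0.4975,236.79°,2.6523) → tip=(-0.8272,-1.2636,1.9469)

-0.827 -1.264 1.947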